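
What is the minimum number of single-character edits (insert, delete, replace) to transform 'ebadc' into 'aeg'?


Building DP table for s1='ebadc' (len 5) and s2='aeg' (len 3):
       a  e  g
    0  1  2  3
  e 1  1  1  2
  b 2  2  2  2
  a 3  2  3  3
  d 4  3  3  4
  c 5  4  4  4
Edit distance = dp[5][3] = 4

4


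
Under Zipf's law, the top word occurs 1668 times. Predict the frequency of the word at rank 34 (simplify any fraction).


Zipf's law: freq(rank) = f1 / rank
f1 = 1668, rank = 34
freq = 1668 / 34
GCD(1668, 34) = 2
Simplified: 834/17

834/17


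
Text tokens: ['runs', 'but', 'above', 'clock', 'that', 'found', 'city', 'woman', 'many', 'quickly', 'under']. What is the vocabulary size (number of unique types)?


Listing all tokens and tracking unique types:
  Token 1: 'runs' -> NEW (unique so far: 1)
  Token 2: 'but' -> NEW (unique so far: 2)
  Token 3: 'above' -> NEW (unique so far: 3)
  Token 4: 'clock' -> NEW (unique so far: 4)
  Token 5: 'that' -> NEW (unique so far: 5)
  Token 6: 'found' -> NEW (unique so far: 6)
  Token 7: 'city' -> NEW (unique so far: 7)
  Token 8: 'woman' -> NEW (unique so far: 8)
  Token 9: 'many' -> NEW (unique so far: 9)
  Token 10: 'quickly' -> NEW (unique so far: 10)
  Token 11: 'under' -> NEW (unique so far: 11)
Unique types: ('above', 'but', 'city', 'clock', 'found', 'many', 'quickly', 'runs', 'that', 'under', 'woman')
Vocabulary size: 11

11


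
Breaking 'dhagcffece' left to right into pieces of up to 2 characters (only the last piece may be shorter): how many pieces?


'dhagcffece' has 10 characters.
Chunking with max size 2:
  Chunk 1: 'dh' (positions 0-1)
  Chunk 2: 'ag' (positions 2-3)
  Chunk 3: 'cf' (positions 4-5)
  Chunk 4: 'fe' (positions 6-7)
  Chunk 5: 'ce' (positions 8-9)
Total chunks: ceil(10 / 2) = 5

5


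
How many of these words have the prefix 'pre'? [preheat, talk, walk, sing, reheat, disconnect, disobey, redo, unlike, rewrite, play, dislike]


Checking each word for prefix 'pre':
  'preheat' -> YES, starts with 'pre' (count: 1)
  'talk' -> no (count: 1)
  'walk' -> no (count: 1)
  'sing' -> no (count: 1)
  'reheat' -> no (count: 1)
  'disconnect' -> no (count: 1)
  'disobey' -> no (count: 1)
  'redo' -> no (count: 1)
  'unlike' -> no (count: 1)
  'rewrite' -> no (count: 1)
  'play' -> no (count: 1)
  'dislike' -> no (count: 1)
Total with prefix 'pre': 1

1


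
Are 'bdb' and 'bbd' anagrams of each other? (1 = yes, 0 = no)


Sort characters of 'bdb': 'bbd'
Sort characters of 'bbd': 'bbd'
Sorted forms match -> they ARE anagrams
Result: 1

1


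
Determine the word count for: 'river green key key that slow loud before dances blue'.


Counting words by splitting on spaces:
  Word 1: 'river'
  Word 2: 'green'
  Word 3: 'key'
  Word 4: 'key'
  Word 5: 'that'
  Word 6: 'slow'
  Word 7: 'loud'
  Word 8: 'before'
  Word 9: 'dances'
  Word 10: 'blue'
Total words: 10

10


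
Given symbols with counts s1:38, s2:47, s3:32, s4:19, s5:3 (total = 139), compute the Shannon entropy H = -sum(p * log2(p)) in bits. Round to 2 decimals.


Computing entropy H = -sum(p_i * log2(p_i)):
  s1: p = 38/139 = 0.2734, -p*log2(p) = 0.5115
  s2: p = 47/139 = 0.3381, -p*log2(p) = 0.5290
  s3: p = 32/139 = 0.2302, -p*log2(p) = 0.4878
  s4: p = 19/139 = 0.1367, -p*log2(p) = 0.3924
  s5: p = 3/139 = 0.0216, -p*log2(p) = 0.1194
H = sum of terms = 2.0401
Rounded to 2 decimals: 2.04

2.04


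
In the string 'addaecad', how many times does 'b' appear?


Scanning 'addaecad' for 'b':
  No matches found.
Total occurrences of 'b': 0

0


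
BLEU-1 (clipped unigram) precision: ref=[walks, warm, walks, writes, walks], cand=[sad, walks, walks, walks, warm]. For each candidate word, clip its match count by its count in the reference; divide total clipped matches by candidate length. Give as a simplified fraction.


Reference word counts: {'walks': 3, 'warm': 1, 'writes': 1}
Checking each candidate word (with clipping):
  'sad' -> not in reference -> no match (matches: 0)
  'walks' -> in reference (ref count 3, used 1/3) -> match (matches: 1)
  'walks' -> in reference (ref count 3, used 2/3) -> match (matches: 2)
  'walks' -> in reference (ref count 3, used 3/3) -> match (matches: 3)
  'warm' -> in reference (ref count 1, used 1/1) -> match (matches: 4)
Clipped matches: 4, Candidate length: 5
Precision = 4/5

4/5


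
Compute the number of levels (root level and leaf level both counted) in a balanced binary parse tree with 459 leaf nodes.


In a balanced binary tree with n leaves the deepest leaf is ceil(log2(n)) edges below the root,
so counting node levels inclusive of root and leaves gives ceil(log2(n)) + 1 levels.
log2(459) = 8.8424
ceil(8.8424) = 9
levels = 9 + 1 = 10

10


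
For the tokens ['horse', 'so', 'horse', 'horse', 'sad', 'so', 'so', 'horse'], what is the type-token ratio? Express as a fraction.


Tokens: 8
Unique types: ('horse', 'sad', 'so') = 3
TTR = 3/8
Already in lowest terms.

3/8


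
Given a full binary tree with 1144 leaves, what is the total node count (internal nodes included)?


Leaf nodes (terminals): 1144
Internal nodes = n - 1 = 1144 - 1 = 1143
Total = leaves + internal = 1144 + 1143 = 2287

2287


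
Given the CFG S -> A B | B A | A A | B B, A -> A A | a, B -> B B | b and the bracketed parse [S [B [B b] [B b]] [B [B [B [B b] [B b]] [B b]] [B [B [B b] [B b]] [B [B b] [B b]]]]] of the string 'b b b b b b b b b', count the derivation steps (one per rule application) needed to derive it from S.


Every bracketed nonterminal node [X ...] in the tree is produced by exactly one rule application.
Reading the tree off as a leftmost derivation:
  Step 1: S  =>  B B   (applied S -> B B)
  Step 2: B B  =>  B B B   (applied B -> B B)
  Step 3: B B B  =>  b B B   (applied B -> b)
  Step 4: b B B  =>  b b B   (applied B -> b)
  Step 5: b b B  =>  b b B B   (applied B -> B B)
  Step 6: b b B B  =>  b b B B B   (applied B -> B B)
  Step 7: b b B B B  =>  b b B B B B   (applied B -> B B)
  Step 8: b b B B B B  =>  b b b B B B   (applied B -> b)
  Step 9: b b b B B B  =>  b b b b B B   (applied B -> b)
  Step 10: b b b b B B  =>  b b b b b B   (applied B -> b)
  Step 11: b b b b b B  =>  b b b b b B B   (applied B -> B B)
  Step 12: b b b b b B B  =>  b b b b b B B B   (applied B -> B B)
  Step 13: b b b b b B B B  =>  b b b b b b B B   (applied B -> b)
  Step 14: b b b b b b B B  =>  b b b b b b b B   (applied B -> b)
  Step 15: b b b b b b b B  =>  b b b b b b b B B   (applied B -> B B)
  Step 16: b b b b b b b B B  =>  b b b b b b b b B   (applied B -> b)
  Step 17: b b b b b b b b B  =>  b b b b b b b b b   (applied B -> b)
Final yield: b b b b b b b b b
Total rewrite steps: 17

17


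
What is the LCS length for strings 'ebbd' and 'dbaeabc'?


DP table for LCS of 'ebbd' and 'dbaeabc':
       d  b  a  e  a  b  c
    0  0  0  0  0  0  0  0
  e 0  0  0  0  1  1  1  1
  b 0  0  1  1  1  1  2  2
  b 0  0  1  1  1  1  2  2
  d 0  1  1  1  1  1  2  2
LCS: 'eb'
LCS length = 2

2


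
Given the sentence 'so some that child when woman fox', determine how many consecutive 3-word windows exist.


Word trigrams from [7] words:
  Trigram 1: (so some that)
  Trigram 2: (some that child)
  Trigram 3: (that child when)
  Trigram 4: (child when woman)
  Trigram 5: (when woman fox)
Total word trigrams: 7 - 2 = 5

5


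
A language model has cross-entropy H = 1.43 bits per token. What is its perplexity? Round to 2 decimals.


Perplexity formula: PP = 2^H
H = 1.43
PP = 2^1.43
Decompose: 2^1.43 = 2^1 * 2^0.43
2^1 = 2, 2^0.43 ~ 1.3472336
PP ~ 2 * 1.3472336 = 2.6944672
Rounded to 2 decimals: 2.69

2.69


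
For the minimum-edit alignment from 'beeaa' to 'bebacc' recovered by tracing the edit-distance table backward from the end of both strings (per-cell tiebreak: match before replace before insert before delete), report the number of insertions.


Edit distance = 3. Backtracking from cell (5, 6) with preference match > replace > insert > delete,
then listing the resulting alignment 'beeaa' -> 'bebacc' left to right:
  Step 1: keep 'b'
  Step 2: keep 'e'
  Step 3: replace e->b
  Step 4: keep 'a'
  Step 5: insert 'c' [insertion #1]
  Step 6: replace a->c
Total insertions: 1

1


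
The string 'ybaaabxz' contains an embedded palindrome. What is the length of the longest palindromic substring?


Scanning 'ybaaabxz' for palindromic substrings.
Substring at positions 1-5: 'baaab'.
Check: reverse('baaab') = 'baaab' -> palindrome confirmed.
Neighbouring characters ('y' / 'x') break symmetry, so it cannot extend further.
No longer palindromic substring exists; longest length = 5

5


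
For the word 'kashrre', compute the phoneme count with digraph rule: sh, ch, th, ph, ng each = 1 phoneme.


Parsing 'kashrre' greedily, digraphs first:
  'k' -> consonant phoneme (phonemes so far: 1)
  'a' -> vowel phoneme (phonemes so far: 2)
  'sh' -> digraph (1 consonant phoneme) (phonemes so far: 3)
  'r' -> consonant phoneme (phonemes so far: 4)
  'r' -> consonant phoneme (phonemes so far: 5)
  'e' -> vowel phoneme (phonemes so far: 6)
Total phonemes: 6

6


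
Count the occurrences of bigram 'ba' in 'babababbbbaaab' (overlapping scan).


Scanning 'babababbbbaaab' for bigram 'ba':
  Position 0: 'ba' -> MATCH
  Position 1: 'ab' -> no
  Position 2: 'ba' -> MATCH
  Position 3: 'ab' -> no
  Position 4: 'ba' -> MATCH
  Position 5: 'ab' -> no
  Position 6: 'bb' -> no
  Position 7: 'bb' -> no
  Position 8: 'bb' -> no
  Position 9: 'ba' -> MATCH
  Position 10: 'aa' -> no
  Position 11: 'aa' -> no
  Position 12: 'ab' -> no
Total matches: 4

4


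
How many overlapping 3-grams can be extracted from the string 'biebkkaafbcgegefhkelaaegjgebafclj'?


String 'biebkkaafbcgegefhkelaaegjgebafclj' has length L = 33.
Number of overlapping n-grams = L - n + 1
Substituting: 33 - 3 + 1 = 31

31


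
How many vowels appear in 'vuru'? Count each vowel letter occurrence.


Scanning each character of 'vuru':
  Position 1: 'v' -> consonant (running count: 0)
  Position 2: 'u' -> vowel (running count: 1)
  Position 3: 'r' -> consonant (running count: 1)
  Position 4: 'u' -> vowel (running count: 2)
Total vowels: 2

2


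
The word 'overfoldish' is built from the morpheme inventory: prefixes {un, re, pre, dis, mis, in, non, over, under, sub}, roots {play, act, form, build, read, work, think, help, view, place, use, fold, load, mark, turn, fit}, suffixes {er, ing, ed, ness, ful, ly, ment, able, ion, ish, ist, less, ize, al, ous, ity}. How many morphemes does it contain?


Segmenting 'overfoldish' against the inventory:
  'over' -> prefix (morpheme 1)
  'fold' -> root (morpheme 2)
  'ish' -> suffix (morpheme 3)
Total morphemes: 3

3


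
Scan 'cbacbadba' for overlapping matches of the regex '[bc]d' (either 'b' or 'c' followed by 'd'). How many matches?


Pattern: [bc]d means either 'b' or 'c' followed by 'd'.
Scanning 'cbacbadba' position-by-position:
  Pos 0: window 'cb' -> no
  Pos 1: window 'ba' -> no
  Pos 2: window 'ac' -> no
  Pos 3: window 'cb' -> no
  Pos 4: window 'ba' -> no
  Pos 5: window 'ad' -> no
  Pos 6: window 'db' -> no
  Pos 7: window 'ba' -> no
  Pos 8: window 'a' -> no
Total matches: 0

0


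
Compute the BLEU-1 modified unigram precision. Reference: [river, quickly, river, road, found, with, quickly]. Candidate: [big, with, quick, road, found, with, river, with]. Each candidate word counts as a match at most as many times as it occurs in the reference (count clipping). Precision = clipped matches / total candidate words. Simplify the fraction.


Reference word counts: {'found': 1, 'quickly': 2, 'river': 2, 'road': 1, 'with': 1}
Checking each candidate word (with clipping):
  'big' -> not in reference -> no match (matches: 0)
  'with' -> in reference (ref count 1, used 1/1) -> match (matches: 1)
  'quick' -> not in reference -> no match (matches: 1)
  'road' -> in reference (ref count 1, used 1/1) -> match (matches: 2)
  'found' -> in reference (ref count 1, used 1/1) -> match (matches: 3)
  'with' -> ref count 1 already used up (1/1) -> clipped, no match (matches: 3)
  'river' -> in reference (ref count 2, used 1/2) -> match (matches: 4)
  'with' -> ref count 1 already used up (1/1) -> clipped, no match (matches: 4)
Clipped matches: 4, Candidate length: 8
Precision = 4/8 = 1/2

1/2


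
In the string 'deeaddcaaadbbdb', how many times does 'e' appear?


Scanning 'deeaddcaaadbbdb' for 'e':
  Position 1: 'e' -> MATCH (count: 1)
  Position 2: 'e' -> MATCH (count: 2)
Total occurrences of 'e': 2

2


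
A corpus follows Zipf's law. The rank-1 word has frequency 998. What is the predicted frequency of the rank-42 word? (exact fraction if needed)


Zipf's law: freq(rank) = f1 / rank
f1 = 998, rank = 42
freq = 998 / 42
GCD(998, 42) = 2
Simplified: 499/21

499/21


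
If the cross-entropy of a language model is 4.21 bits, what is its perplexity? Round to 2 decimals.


Perplexity formula: PP = 2^H
H = 4.21
PP = 2^4.21
Decompose: 2^4.21 = 2^4 * 2^0.21
2^4 = 16, 2^0.21 ~ 1.1566882
PP ~ 16 * 1.1566882 = 18.5070112
Rounded to 2 decimals: 18.51

18.51


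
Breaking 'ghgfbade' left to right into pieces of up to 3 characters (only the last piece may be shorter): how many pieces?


'ghgfbade' has 8 characters.
Chunking with max size 3:
  Chunk 1: 'ghg' (positions 0-2)
  Chunk 2: 'fba' (positions 3-5)
  Chunk 3: 'de' (positions 6-7)
Total chunks: ceil(8 / 3) = 3

3


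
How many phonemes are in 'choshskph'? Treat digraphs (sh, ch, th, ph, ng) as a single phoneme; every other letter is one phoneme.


Parsing 'choshskph' greedily, digraphs first:
  'ch' -> digraph (1 consonant phoneme) (phonemes so far: 1)
  'o' -> vowel phoneme (phonemes so far: 2)
  'sh' -> digraph (1 consonant phoneme) (phonemes so far: 3)
  's' -> consonant phoneme (phonemes so far: 4)
  'k' -> consonant phoneme (phonemes so far: 5)
  'ph' -> digraph (1 consonant phoneme) (phonemes so far: 6)
Total phonemes: 6

6


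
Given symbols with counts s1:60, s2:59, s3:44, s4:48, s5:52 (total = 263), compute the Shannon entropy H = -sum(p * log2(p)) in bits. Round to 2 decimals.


Computing entropy H = -sum(p_i * log2(p_i)):
  s1: p = 60/263 = 0.2281, -p*log2(p) = 0.4864
  s2: p = 59/263 = 0.2243, -p*log2(p) = 0.4837
  s3: p = 44/263 = 0.1673, -p*log2(p) = 0.4315
  s4: p = 48/263 = 0.1825, -p*log2(p) = 0.4479
  s5: p = 52/263 = 0.1977, -p*log2(p) = 0.4624
H = sum of terms = 2.3119
Rounded to 2 decimals: 2.31

2.31


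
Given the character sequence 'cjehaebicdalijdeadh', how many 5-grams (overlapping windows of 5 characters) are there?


String 'cjehaebicdalijdeadh' has length L = 19.
Number of overlapping n-grams = L - n + 1
Substituting: 19 - 5 + 1 = 15

15


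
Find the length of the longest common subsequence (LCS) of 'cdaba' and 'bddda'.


DP table for LCS of 'cdaba' and 'bddda':
       b  d  d  d  a
    0  0  0  0  0  0
  c 0  0  0  0  0  0
  d 0  0  1  1  1  1
  a 0  0  1  1  1  2
  b 0  1  1  1  1  2
  a 0  1  1  1  1  2
LCS: 'da'
LCS length = 2

2


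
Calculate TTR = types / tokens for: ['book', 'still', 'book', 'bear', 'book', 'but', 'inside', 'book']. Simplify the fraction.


Tokens: 8
Unique types: ('bear', 'book', 'but', 'inside', 'still') = 5
TTR = 5/8
Already in lowest terms.

5/8


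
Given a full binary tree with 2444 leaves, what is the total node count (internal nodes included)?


Leaf nodes (terminals): 2444
Internal nodes = n - 1 = 2444 - 1 = 2443
Total = leaves + internal = 2444 + 2443 = 4887

4887


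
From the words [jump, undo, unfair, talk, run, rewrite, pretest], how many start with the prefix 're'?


Checking each word for prefix 're':
  'jump' -> no (count: 0)
  'undo' -> no (count: 0)
  'unfair' -> no (count: 0)
  'talk' -> no (count: 0)
  'run' -> no (count: 0)
  'rewrite' -> YES, starts with 're' (count: 1)
  'pretest' -> no (count: 1)
Total with prefix 're': 1

1


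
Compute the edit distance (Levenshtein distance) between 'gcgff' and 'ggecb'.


Building DP table for s1='gcgff' (len 5) and s2='ggecb' (len 5):
       g  g  e  c  b
    0  1  2  3  4  5
  g 1  0  1  2  3  4
  c 2  1  1  2  2  3
  g 3  2  1  2  3  3
  f 4  3  2  2  3  4
  f 5  4  3  3  3  4
Edit distance = dp[5][5] = 4

4


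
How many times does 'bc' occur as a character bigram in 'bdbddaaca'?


Scanning 'bdbddaaca' for bigram 'bc':
  Position 0: 'bd' -> no
  Position 1: 'db' -> no
  Position 2: 'bd' -> no
  Position 3: 'dd' -> no
  Position 4: 'da' -> no
  Position 5: 'aa' -> no
  Position 6: 'ac' -> no
  Position 7: 'ca' -> no
Total matches: 0

0


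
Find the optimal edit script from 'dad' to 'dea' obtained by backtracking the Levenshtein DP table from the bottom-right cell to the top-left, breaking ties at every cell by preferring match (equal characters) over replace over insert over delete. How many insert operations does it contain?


Edit distance = 2. Backtracking from cell (3, 3) with preference match > replace > insert > delete,
then listing the resulting alignment 'dad' -> 'dea' left to right:
  Step 1: keep 'd'
  Step 2: replace a->e
  Step 3: replace d->a
Total insertions: 0

0


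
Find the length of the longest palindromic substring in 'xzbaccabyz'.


Scanning 'xzbaccabyz' for palindromic substrings.
Substring at positions 2-7: 'baccab'.
Check: reverse('baccab') = 'baccab' -> palindrome confirmed.
Neighbouring characters ('z' / 'y') break symmetry, so it cannot extend further.
No longer palindromic substring exists; longest length = 6

6


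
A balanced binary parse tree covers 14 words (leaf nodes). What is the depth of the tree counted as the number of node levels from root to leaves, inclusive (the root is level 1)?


In a balanced binary tree with n leaves the deepest leaf is ceil(log2(n)) edges below the root,
so counting node levels inclusive of root and leaves gives ceil(log2(n)) + 1 levels.
log2(14) = 3.8074
ceil(3.8074) = 4
levels = 4 + 1 = 5

5


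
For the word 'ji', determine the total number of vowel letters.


Scanning each character of 'ji':
  Position 1: 'j' -> consonant (running count: 0)
  Position 2: 'i' -> vowel (running count: 1)
Total vowels: 1

1


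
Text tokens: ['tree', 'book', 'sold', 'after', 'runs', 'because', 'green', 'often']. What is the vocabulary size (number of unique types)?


Listing all tokens and tracking unique types:
  Token 1: 'tree' -> NEW (unique so far: 1)
  Token 2: 'book' -> NEW (unique so far: 2)
  Token 3: 'sold' -> NEW (unique so far: 3)
  Token 4: 'after' -> NEW (unique so far: 4)
  Token 5: 'runs' -> NEW (unique so far: 5)
  Token 6: 'because' -> NEW (unique so far: 6)
  Token 7: 'green' -> NEW (unique so far: 7)
  Token 8: 'often' -> NEW (unique so far: 8)
Unique types: ('after', 'because', 'book', 'green', 'often', 'runs', 'sold', 'tree')
Vocabulary size: 8

8


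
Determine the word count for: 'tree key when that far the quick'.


Counting words by splitting on spaces:
  Word 1: 'tree'
  Word 2: 'key'
  Word 3: 'when'
  Word 4: 'that'
  Word 5: 'far'
  Word 6: 'the'
  Word 7: 'quick'
Total words: 7

7


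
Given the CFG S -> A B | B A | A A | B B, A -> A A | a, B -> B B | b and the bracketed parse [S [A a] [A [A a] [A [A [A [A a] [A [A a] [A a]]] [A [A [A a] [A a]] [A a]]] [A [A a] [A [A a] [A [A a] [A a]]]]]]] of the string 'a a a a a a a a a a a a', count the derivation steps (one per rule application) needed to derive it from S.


Every bracketed nonterminal node [X ...] in the tree is produced by exactly one rule application.
Reading the tree off as a leftmost derivation:
  Step 1: S  =>  A A   (applied S -> A A)
  Step 2: A A  =>  a A   (applied A -> a)
  Step 3: a A  =>  a A A   (applied A -> A A)
  Step 4: a A A  =>  a a A   (applied A -> a)
  Step 5: a a A  =>  a a A A   (applied A -> A A)
  Step 6: a a A A  =>  a a A A A   (applied A -> A A)
  Step 7: a a A A A  =>  a a A A A A   (applied A -> A A)
  Step 8: a a A A A A  =>  a a a A A A   (applied A -> a)
  Step 9: a a a A A A  =>  a a a A A A A   (applied A -> A A)
  Step 10: a a a A A A A  =>  a a a a A A A   (applied A -> a)
  Step 11: a a a a A A A  =>  a a a a a A A   (applied A -> a)
  Step 12: a a a a a A A  =>  a a a a a A A A   (applied A -> A A)
  Step 13: a a a a a A A A  =>  a a a a a A A A A   (applied A -> A A)
  Step 14: a a a a a A A A A  =>  a a a a a a A A A   (applied A -> a)
  Step 15: a a a a a a A A A  =>  a a a a a a a A A   (applied A -> a)
  Step 16: a a a a a a a A A  =>  a a a a a a a a A   (applied A -> a)
  Step 17: a a a a a a a a A  =>  a a a a a a a a A A   (applied A -> A A)
  Step 18: a a a a a a a a A A  =>  a a a a a a a a a A   (applied A -> a)
  Step 19: a a a a a a a a a A  =>  a a a a a a a a a A A   (applied A -> A A)
  Step 20: a a a a a a a a a A A  =>  a a a a a a a a a a A   (applied A -> a)
  Step 21: a a a a a a a a a a A  =>  a a a a a a a a a a A A   (applied A -> A A)
  Step 22: a a a a a a a a a a A A  =>  a a a a a a a a a a a A   (applied A -> a)
  Step 23: a a a a a a a a a a a A  =>  a a a a a a a a a a a a   (applied A -> a)
Final yield: a a a a a a a a a a a a
Total rewrite steps: 23

23


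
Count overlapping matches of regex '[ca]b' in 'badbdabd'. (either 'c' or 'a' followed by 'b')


Pattern: [ca]b means either 'c' or 'a' followed by 'b'.
Scanning 'badbdabd' position-by-position:
  Pos 0: window 'ba' -> no
  Pos 1: window 'ad' -> no
  Pos 2: window 'db' -> no
  Pos 3: window 'bd' -> no
  Pos 4: window 'da' -> no
  Pos 5: window 'ab' -> MATCH
  Pos 6: window 'bd' -> no
  Pos 7: window 'd' -> no
Total matches: 1

1


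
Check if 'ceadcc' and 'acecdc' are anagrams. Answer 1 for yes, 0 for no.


Sort characters of 'ceadcc': 'acccde'
Sort characters of 'acecdc': 'acccde'
Sorted forms match -> they ARE anagrams
Result: 1

1


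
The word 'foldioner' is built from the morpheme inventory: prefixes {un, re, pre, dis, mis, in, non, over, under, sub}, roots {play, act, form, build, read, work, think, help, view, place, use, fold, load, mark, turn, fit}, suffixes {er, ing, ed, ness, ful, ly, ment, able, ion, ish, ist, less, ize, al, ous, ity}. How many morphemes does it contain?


Segmenting 'foldioner' against the inventory:
  'fold' -> root (morpheme 1)
  'ion' -> suffix (morpheme 2)
  'er' -> suffix (morpheme 3)
Total morphemes: 3

3


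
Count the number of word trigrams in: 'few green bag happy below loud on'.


Word trigrams from [7] words:
  Trigram 1: (few green bag)
  Trigram 2: (green bag happy)
  Trigram 3: (bag happy below)
  Trigram 4: (happy below loud)
  Trigram 5: (below loud on)
Total word trigrams: 7 - 2 = 5

5


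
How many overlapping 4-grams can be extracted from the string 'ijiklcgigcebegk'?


String 'ijiklcgigcebegk' has length L = 15.
Number of overlapping n-grams = L - n + 1
Substituting: 15 - 4 + 1 = 12

12


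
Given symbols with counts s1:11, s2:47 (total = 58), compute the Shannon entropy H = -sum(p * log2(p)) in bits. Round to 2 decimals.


Computing entropy H = -sum(p_i * log2(p_i)):
  s1: p = 11/58 = 0.1897, -p*log2(p) = 0.4549
  s2: p = 47/58 = 0.8103, -p*log2(p) = 0.2459
H = sum of terms = 0.7008
Rounded to 2 decimals: 0.70

0.70


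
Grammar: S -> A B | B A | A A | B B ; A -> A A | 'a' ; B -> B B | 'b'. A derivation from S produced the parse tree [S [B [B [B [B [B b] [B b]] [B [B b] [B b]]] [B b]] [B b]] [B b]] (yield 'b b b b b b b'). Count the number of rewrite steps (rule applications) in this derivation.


Every bracketed nonterminal node [X ...] in the tree is produced by exactly one rule application.
Reading the tree off as a leftmost derivation:
  Step 1: S  =>  B B   (applied S -> B B)
  Step 2: B B  =>  B B B   (applied B -> B B)
  Step 3: B B B  =>  B B B B   (applied B -> B B)
  Step 4: B B B B  =>  B B B B B   (applied B -> B B)
  Step 5: B B B B B  =>  B B B B B B   (applied B -> B B)
  Step 6: B B B B B B  =>  b B B B B B   (applied B -> b)
  Step 7: b B B B B B  =>  b b B B B B   (applied B -> b)
  Step 8: b b B B B B  =>  b b B B B B B   (applied B -> B B)
  Step 9: b b B B B B B  =>  b b b B B B B   (applied B -> b)
  Step 10: b b b B B B B  =>  b b b b B B B   (applied B -> b)
  Step 11: b b b b B B B  =>  b b b b b B B   (applied B -> b)
  Step 12: b b b b b B B  =>  b b b b b b B   (applied B -> b)
  Step 13: b b b b b b B  =>  b b b b b b b   (applied B -> b)
Final yield: b b b b b b b
Total rewrite steps: 13

13


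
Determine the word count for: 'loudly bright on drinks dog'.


Counting words by splitting on spaces:
  Word 1: 'loudly'
  Word 2: 'bright'
  Word 3: 'on'
  Word 4: 'drinks'
  Word 5: 'dog'
Total words: 5

5


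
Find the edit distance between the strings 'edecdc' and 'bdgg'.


Building DP table for s1='edecdc' (len 6) and s2='bdgg' (len 4):
       b  d  g  g
    0  1  2  3  4
  e 1  1  2  3  4
  d 2  2  1  2  3
  e 3  3  2  2  3
  c 4  4  3  3  3
  d 5  5  4  4  4
  c 6  6  5  5  5
Edit distance = dp[6][4] = 5

5


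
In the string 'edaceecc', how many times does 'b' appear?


Scanning 'edaceecc' for 'b':
  No matches found.
Total occurrences of 'b': 0

0


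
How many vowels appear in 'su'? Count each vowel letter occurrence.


Scanning each character of 'su':
  Position 1: 's' -> consonant (running count: 0)
  Position 2: 'u' -> vowel (running count: 1)
Total vowels: 1

1


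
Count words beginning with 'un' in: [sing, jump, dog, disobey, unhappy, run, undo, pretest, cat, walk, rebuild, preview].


Checking each word for prefix 'un':
  'sing' -> no (count: 0)
  'jump' -> no (count: 0)
  'dog' -> no (count: 0)
  'disobey' -> no (count: 0)
  'unhappy' -> YES, starts with 'un' (count: 1)
  'run' -> no (count: 1)
  'undo' -> YES, starts with 'un' (count: 2)
  'pretest' -> no (count: 2)
  'cat' -> no (count: 2)
  'walk' -> no (count: 2)
  'rebuild' -> no (count: 2)
  'preview' -> no (count: 2)
Total with prefix 'un': 2

2


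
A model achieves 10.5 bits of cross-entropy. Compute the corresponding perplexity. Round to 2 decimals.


Perplexity formula: PP = 2^H
H = 10.5
PP = 2^10.5
Decompose: 2^10.5 = 2^10 * 2^0.5 = 2^10 * sqrt(2)
2^10 = 1024, sqrt(2) ~ 1.4142136
PP ~ 1024 * 1.4142136 = 1448.1547264
Rounded to 2 decimals: 1448.15

1448.15


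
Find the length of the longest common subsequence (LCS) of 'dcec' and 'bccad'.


DP table for LCS of 'dcec' and 'bccad':
       b  c  c  a  d
    0  0  0  0  0  0
  d 0  0  0  0  0  1
  c 0  0  1  1  1  1
  e 0  0  1  1  1  1
  c 0  0  1  2  2  2
LCS: 'cc'
LCS length = 2

2


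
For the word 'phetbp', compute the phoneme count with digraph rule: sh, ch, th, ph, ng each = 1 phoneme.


Parsing 'phetbp' greedily, digraphs first:
  'ph' -> digraph (1 consonant phoneme) (phonemes so far: 1)
  'e' -> vowel phoneme (phonemes so far: 2)
  't' -> consonant phoneme (phonemes so far: 3)
  'b' -> consonant phoneme (phonemes so far: 4)
  'p' -> consonant phoneme (phonemes so far: 5)
Total phonemes: 5

5


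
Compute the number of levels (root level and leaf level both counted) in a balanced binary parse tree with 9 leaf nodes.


In a balanced binary tree with n leaves the deepest leaf is ceil(log2(n)) edges below the root,
so counting node levels inclusive of root and leaves gives ceil(log2(n)) + 1 levels.
log2(9) = 3.1699
ceil(3.1699) = 4
levels = 4 + 1 = 5

5


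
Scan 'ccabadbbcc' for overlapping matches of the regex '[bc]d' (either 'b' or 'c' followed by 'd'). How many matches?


Pattern: [bc]d means either 'b' or 'c' followed by 'd'.
Scanning 'ccabadbbcc' position-by-position:
  Pos 0: window 'cc' -> no
  Pos 1: window 'ca' -> no
  Pos 2: window 'ab' -> no
  Pos 3: window 'ba' -> no
  Pos 4: window 'ad' -> no
  Pos 5: window 'db' -> no
  Pos 6: window 'bb' -> no
  Pos 7: window 'bc' -> no
  Pos 8: window 'cc' -> no
  Pos 9: window 'c' -> no
Total matches: 0

0


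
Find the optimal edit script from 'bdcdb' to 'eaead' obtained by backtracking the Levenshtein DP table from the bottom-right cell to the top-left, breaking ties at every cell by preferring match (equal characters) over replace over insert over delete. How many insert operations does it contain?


Edit distance = 5. Backtracking from cell (5, 5) with preference match > replace > insert > delete,
then listing the resulting alignment 'bdcdb' -> 'eaead' left to right:
  Step 1: replace b->e
  Step 2: replace d->a
  Step 3: replace c->e
  Step 4: replace d->a
  Step 5: replace b->d
Total insertions: 0

0


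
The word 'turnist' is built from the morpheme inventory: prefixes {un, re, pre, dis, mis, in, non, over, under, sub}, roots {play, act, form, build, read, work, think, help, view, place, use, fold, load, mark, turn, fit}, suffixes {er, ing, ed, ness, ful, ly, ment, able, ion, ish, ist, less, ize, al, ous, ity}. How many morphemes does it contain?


Segmenting 'turnist' against the inventory:
  'turn' -> root (morpheme 1)
  'ist' -> suffix (morpheme 2)
Total morphemes: 2

2


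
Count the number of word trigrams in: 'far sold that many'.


Word trigrams from [4] words:
  Trigram 1: (far sold that)
  Trigram 2: (sold that many)
Total word trigrams: 4 - 2 = 2

2


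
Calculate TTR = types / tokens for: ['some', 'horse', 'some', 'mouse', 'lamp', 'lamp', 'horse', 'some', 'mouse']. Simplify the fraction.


Tokens: 9
Unique types: ('horse', 'lamp', 'mouse', 'some') = 4
TTR = 4/9
Already in lowest terms.

4/9


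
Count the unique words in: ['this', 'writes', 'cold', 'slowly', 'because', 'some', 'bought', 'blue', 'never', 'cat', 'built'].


Listing all tokens and tracking unique types:
  Token 1: 'this' -> NEW (unique so far: 1)
  Token 2: 'writes' -> NEW (unique so far: 2)
  Token 3: 'cold' -> NEW (unique so far: 3)
  Token 4: 'slowly' -> NEW (unique so far: 4)
  Token 5: 'because' -> NEW (unique so far: 5)
  Token 6: 'some' -> NEW (unique so far: 6)
  Token 7: 'bought' -> NEW (unique so far: 7)
  Token 8: 'blue' -> NEW (unique so far: 8)
  Token 9: 'never' -> NEW (unique so far: 9)
  Token 10: 'cat' -> NEW (unique so far: 10)
  Token 11: 'built' -> NEW (unique so far: 11)
Unique types: ('because', 'blue', 'bought', 'built', 'cat', 'cold', 'never', 'slowly', 'some', 'this', 'writes')
Vocabulary size: 11

11


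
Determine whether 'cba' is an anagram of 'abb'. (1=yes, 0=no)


Sort characters of 'cba': 'abc'
Sort characters of 'abb': 'abb'
Sorted forms differ -> they are NOT anagrams
Result: 0

0


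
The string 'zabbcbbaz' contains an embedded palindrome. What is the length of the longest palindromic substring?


Scanning 'zabbcbbaz' for palindromic substrings.
Substring at positions 0-8: 'zabbcbbaz'.
Check: reverse('zabbcbbaz') = 'zabbcbbaz' -> palindrome confirmed.
No longer palindromic substring exists; longest length = 9

9


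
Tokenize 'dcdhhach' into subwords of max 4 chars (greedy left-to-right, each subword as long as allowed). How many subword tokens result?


'dcdhhach' has 8 characters.
Chunking with max size 4:
  Chunk 1: 'dcdh' (positions 0-3)
  Chunk 2: 'hach' (positions 4-7)
Total chunks: ceil(8 / 4) = 2

2


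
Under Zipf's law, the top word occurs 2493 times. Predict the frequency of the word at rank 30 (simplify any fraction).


Zipf's law: freq(rank) = f1 / rank
f1 = 2493, rank = 30
freq = 2493 / 30
GCD(2493, 30) = 3
Simplified: 831/10

831/10


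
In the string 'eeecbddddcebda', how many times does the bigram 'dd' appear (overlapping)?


Scanning 'eeecbddddcebda' for bigram 'dd':
  Position 0: 'ee' -> no
  Position 1: 'ee' -> no
  Position 2: 'ec' -> no
  Position 3: 'cb' -> no
  Position 4: 'bd' -> no
  Position 5: 'dd' -> MATCH
  Position 6: 'dd' -> MATCH
  Position 7: 'dd' -> MATCH
  Position 8: 'dc' -> no
  Position 9: 'ce' -> no
  Position 10: 'eb' -> no
  Position 11: 'bd' -> no
  Position 12: 'da' -> no
Total matches: 3

3


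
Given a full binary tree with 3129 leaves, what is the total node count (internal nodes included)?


Leaf nodes (terminals): 3129
Internal nodes = n - 1 = 3129 - 1 = 3128
Total = leaves + internal = 3129 + 3128 = 6257

6257


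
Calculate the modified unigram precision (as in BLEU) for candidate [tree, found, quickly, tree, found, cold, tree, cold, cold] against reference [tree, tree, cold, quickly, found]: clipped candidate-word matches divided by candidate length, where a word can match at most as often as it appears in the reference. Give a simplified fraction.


Reference word counts: {'cold': 1, 'found': 1, 'quickly': 1, 'tree': 2}
Checking each candidate word (with clipping):
  'tree' -> in reference (ref count 2, used 1/2) -> match (matches: 1)
  'found' -> in reference (ref count 1, used 1/1) -> match (matches: 2)
  'quickly' -> in reference (ref count 1, used 1/1) -> match (matches: 3)
  'tree' -> in reference (ref count 2, used 2/2) -> match (matches: 4)
  'found' -> ref count 1 already used up (1/1) -> clipped, no match (matches: 4)
  'cold' -> in reference (ref count 1, used 1/1) -> match (matches: 5)
  'tree' -> ref count 2 already used up (2/2) -> clipped, no match (matches: 5)
  'cold' -> ref count 1 already used up (1/1) -> clipped, no match (matches: 5)
  'cold' -> ref count 1 already used up (1/1) -> clipped, no match (matches: 5)
Clipped matches: 5, Candidate length: 9
Precision = 5/9

5/9


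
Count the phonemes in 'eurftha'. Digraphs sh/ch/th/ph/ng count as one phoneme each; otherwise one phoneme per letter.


Parsing 'eurftha' greedily, digraphs first:
  'e' -> vowel phoneme (phonemes so far: 1)
  'u' -> vowel phoneme (phonemes so far: 2)
  'r' -> consonant phoneme (phonemes so far: 3)
  'f' -> consonant phoneme (phonemes so far: 4)
  'th' -> digraph (1 consonant phoneme) (phonemes so far: 5)
  'a' -> vowel phoneme (phonemes so far: 6)
Total phonemes: 6

6


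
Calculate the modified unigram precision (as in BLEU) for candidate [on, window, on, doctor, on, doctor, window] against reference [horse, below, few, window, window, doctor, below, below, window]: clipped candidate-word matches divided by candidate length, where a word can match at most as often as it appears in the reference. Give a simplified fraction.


Reference word counts: {'below': 3, 'doctor': 1, 'few': 1, 'horse': 1, 'window': 3}
Checking each candidate word (with clipping):
  'on' -> not in reference -> no match (matches: 0)
  'window' -> in reference (ref count 3, used 1/3) -> match (matches: 1)
  'on' -> not in reference -> no match (matches: 1)
  'doctor' -> in reference (ref count 1, used 1/1) -> match (matches: 2)
  'on' -> not in reference -> no match (matches: 2)
  'doctor' -> ref count 1 already used up (1/1) -> clipped, no match (matches: 2)
  'window' -> in reference (ref count 3, used 2/3) -> match (matches: 3)
Clipped matches: 3, Candidate length: 7
Precision = 3/7

3/7


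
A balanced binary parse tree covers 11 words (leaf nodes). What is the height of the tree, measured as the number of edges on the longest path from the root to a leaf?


In a balanced binary tree with n leaves the deepest leaf is ceil(log2(n)) edges below the root.
log2(11) = 3.4594
ceil(3.4594) = 4
height (edges) = 4

4


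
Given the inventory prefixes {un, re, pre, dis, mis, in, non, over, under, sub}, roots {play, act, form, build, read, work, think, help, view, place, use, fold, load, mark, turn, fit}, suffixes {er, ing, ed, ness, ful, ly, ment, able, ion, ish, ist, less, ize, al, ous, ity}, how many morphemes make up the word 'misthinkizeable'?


Segmenting 'misthinkizeable' against the inventory:
  'mis' -> prefix (morpheme 1)
  'think' -> root (morpheme 2)
  'ize' -> suffix (morpheme 3)
  'able' -> suffix (morpheme 4)
Total morphemes: 4

4


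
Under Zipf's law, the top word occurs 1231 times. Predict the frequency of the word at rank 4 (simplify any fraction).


Zipf's law: freq(rank) = f1 / rank
f1 = 1231, rank = 4
freq = 1231 / 4
GCD(1231, 4) = 1
Simplified: 1231/4

1231/4


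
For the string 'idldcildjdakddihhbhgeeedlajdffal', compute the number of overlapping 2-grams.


String 'idldcildjdakddihhbhgeeedlajdffal' has length L = 32.
Number of overlapping n-grams = L - n + 1
Substituting: 32 - 2 + 1 = 31

31


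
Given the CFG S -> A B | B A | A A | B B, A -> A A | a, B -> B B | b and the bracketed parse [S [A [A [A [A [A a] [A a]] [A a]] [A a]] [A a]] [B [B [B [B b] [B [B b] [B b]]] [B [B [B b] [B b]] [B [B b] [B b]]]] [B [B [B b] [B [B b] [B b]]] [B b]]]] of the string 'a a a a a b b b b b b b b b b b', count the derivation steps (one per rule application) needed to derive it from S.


Every bracketed nonterminal node [X ...] in the tree is produced by exactly one rule application.
Reading the tree off as a leftmost derivation:
  Step 1: S  =>  A B   (applied S -> A B)
  Step 2: A B  =>  A A B   (applied A -> A A)
  Step 3: A A B  =>  A A A B   (applied A -> A A)
  Step 4: A A A B  =>  A A A A B   (applied A -> A A)
  Step 5: A A A A B  =>  A A A A A B   (applied A -> A A)
  Step 6: A A A A A B  =>  a A A A A B   (applied A -> a)
  Step 7: a A A A A B  =>  a a A A A B   (applied A -> a)
  Step 8: a a A A A B  =>  a a a A A B   (applied A -> a)
  Step 9: a a a A A B  =>  a a a a A B   (applied A -> a)
  Step 10: a a a a A B  =>  a a a a a B   (applied A -> a)
  Step 11: a a a a a B  =>  a a a a a B B   (applied B -> B B)
  Step 12: a a a a a B B  =>  a a a a a B B B   (applied B -> B B)
  Step 13: a a a a a B B B  =>  a a a a a B B B B   (applied B -> B B)
  Step 14: a a a a a B B B B  =>  a a a a a b B B B   (applied B -> b)
  Step 15: a a a a a b B B B  =>  a a a a a b B B B B   (applied B -> B B)
  Step 16: a a a a a b B B B B  =>  a a a a a b b B B B   (applied B -> b)
  Step 17: a a a a a b b B B B  =>  a a a a a b b b B B   (applied B -> b)
  Step 18: a a a a a b b b B B  =>  a a a a a b b b B B B   (applied B -> B B)
  Step 19: a a a a a b b b B B B  =>  a a a a a b b b B B B B   (applied B -> B B)
  Step 20: a a a a a b b b B B B B  =>  a a a a a b b b b B B B   (applied B -> b)
  Step 21: a a a a a b b b b B B B  =>  a a a a a b b b b b B B   (applied B -> b)
  Step 22: a a a a a b b b b b B B  =>  a a a a a b b b b b B B B   (applied B -> B B)
  Step 23: a a a a a b b b b b B B B  =>  a a a a a b b b b b b B B   (applied B -> b)
  Step 24: a a a a a b b b b b b B B  =>  a a a a a b b b b b b b B   (applied B -> b)
  Step 25: a a a a a b b b b b b b B  =>  a a a a a b b b b b b b B B   (applied B -> B B)
  Step 26: a a a a a b b b b b b b B B  =>  a a a a a b b b b b b b B B B   (applied B -> B B)
  Step 27: a a a a a b b b b b b b B B B  =>  a a a a a b b b b b b b b B B   (applied B -> b)
  Step 28: a a a a a b b b b b b b b B B  =>  a a a a a b b b b b b b b B B B   (applied B -> B B)
  Step 29: a a a a a b b b b b b b b B B B  =>  a a a a a b b b b b b b b b B B   (applied B -> b)
  Step 30: a a a a a b b b b b b b b b B B  =>  a a a a a b b b b b b b b b b B   (applied B -> b)
  Step 31: a a a a a b b b b b b b b b b B  =>  a a a a a b b b b b b b b b b b   (applied B -> b)
Final yield: a a a a a b b b b b b b b b b b
Total rewrite steps: 31

31


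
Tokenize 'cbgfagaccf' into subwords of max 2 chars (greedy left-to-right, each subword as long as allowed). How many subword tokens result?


'cbgfagaccf' has 10 characters.
Chunking with max size 2:
  Chunk 1: 'cb' (positions 0-1)
  Chunk 2: 'gf' (positions 2-3)
  Chunk 3: 'ag' (positions 4-5)
  Chunk 4: 'ac' (positions 6-7)
  Chunk 5: 'cf' (positions 8-9)
Total chunks: ceil(10 / 2) = 5

5


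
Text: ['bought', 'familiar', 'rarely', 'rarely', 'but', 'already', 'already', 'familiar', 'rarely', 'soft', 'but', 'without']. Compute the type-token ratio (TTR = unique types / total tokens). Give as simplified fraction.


Tokens: 12
Unique types: ('already', 'bought', 'but', 'familiar', 'rarely', 'soft', 'without') = 7
TTR = 7/12
Already in lowest terms.

7/12


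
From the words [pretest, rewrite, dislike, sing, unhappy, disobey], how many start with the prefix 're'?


Checking each word for prefix 're':
  'pretest' -> no (count: 0)
  'rewrite' -> YES, starts with 're' (count: 1)
  'dislike' -> no (count: 1)
  'sing' -> no (count: 1)
  'unhappy' -> no (count: 1)
  'disobey' -> no (count: 1)
Total with prefix 're': 1

1


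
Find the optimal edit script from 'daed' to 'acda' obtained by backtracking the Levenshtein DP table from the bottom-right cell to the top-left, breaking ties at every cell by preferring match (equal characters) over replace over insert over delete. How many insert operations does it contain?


Edit distance = 3. Backtracking from cell (4, 4) with preference match > replace > insert > delete,
then listing the resulting alignment 'daed' -> 'acda' left to right:
  Step 1: delete 'd'
  Step 2: keep 'a'
  Step 3: replace e->c
  Step 4: keep 'd'
  Step 5: insert 'a' [insertion #1]
Total insertions: 1

1
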